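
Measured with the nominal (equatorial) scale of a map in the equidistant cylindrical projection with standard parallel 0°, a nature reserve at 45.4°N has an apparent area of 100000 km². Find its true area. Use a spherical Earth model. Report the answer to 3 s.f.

70200 km²

In the plate carrée (x = Rλ, y = Rφ), meridians are true-scale (h = 1) and parallels are stretched by k = sec φ.
Areal scale = h·k = 1 × sec φ; at 45.4°, h = 1.000, k = 1.424, so h·k = 1.424.
True area = apparent / (areal scale) = 100000 / 1.424 ≈ 70200 km².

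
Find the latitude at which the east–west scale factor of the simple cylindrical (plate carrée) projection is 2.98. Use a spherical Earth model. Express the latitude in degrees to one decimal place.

70.4°

Plate carrée: h = 1, k = sec φ along parallels.
sec φ = 2.98  ⇒  cos φ = 0.3356  ⇒  φ ≈ 70.4°.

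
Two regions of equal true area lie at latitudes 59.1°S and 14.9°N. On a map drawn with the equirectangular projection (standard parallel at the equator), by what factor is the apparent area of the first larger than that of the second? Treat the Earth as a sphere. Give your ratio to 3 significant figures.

Plate carrée maps x = Rλ, y = Rφ. The meridian scale is h = 1 and the parallel scale is k = 1/cos φ = sec φ.
Areal scale at 59.1°: h·k = 1.000 × 1.947 = 1.947.
Areal scale at 14.9°: h·k = 1.000 × 1.035 = 1.035.
Ratio = 1.947/1.035 ≈ 1.88.

1.88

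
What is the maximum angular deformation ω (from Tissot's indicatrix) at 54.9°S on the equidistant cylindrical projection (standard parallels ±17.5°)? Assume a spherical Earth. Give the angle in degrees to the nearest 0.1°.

28.7°

In the equirectangular projection with standard parallel φ₀ = 17.5° (x = Rλ cos φ₀, y = Rφ), meridians are true-scale (h = 1) and the parallel scale is k = cos φ₀ / cos φ.
At 54.9°: h = 1.000, k = 1.659; principal scales a = 1.659, b = 1.000.
sin(ω/2) = (a − b)/(a + b) = 0.6586/2.659 = 0.2477, so ω = 2 arcsin(0.2477) ≈ 28.7°.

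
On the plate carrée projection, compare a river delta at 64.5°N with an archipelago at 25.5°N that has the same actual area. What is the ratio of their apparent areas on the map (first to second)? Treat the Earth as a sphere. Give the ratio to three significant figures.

Plate carrée maps x = Rλ, y = Rφ. The meridian scale is h = 1 and the parallel scale is k = 1/cos φ = sec φ.
Areal scale at 64.5°: h·k = 1.000 × 2.323 = 2.323.
Areal scale at 25.5°: h·k = 1.000 × 1.108 = 1.108.
Ratio = 2.323/1.108 ≈ 2.10.

2.10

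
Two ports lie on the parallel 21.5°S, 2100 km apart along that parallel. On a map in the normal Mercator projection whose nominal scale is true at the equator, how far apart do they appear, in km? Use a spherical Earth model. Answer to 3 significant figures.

2260 km

For Mercator, h = k = sec φ (a conformal cylindrical projection has a single point scale, 1/cos φ).
Along the parallel, k = sec 21.5° = 1/0.9304 = 1.075.
Map distance = 2100 × 1.075 ≈ 2260 km.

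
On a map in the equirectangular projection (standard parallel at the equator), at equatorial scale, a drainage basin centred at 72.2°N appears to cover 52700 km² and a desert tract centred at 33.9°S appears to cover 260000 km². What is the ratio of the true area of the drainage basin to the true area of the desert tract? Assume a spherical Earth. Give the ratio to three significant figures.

0.0747

Plate carrée has h = 1 and k = sec φ, giving areal scale sec φ; true area = (apparent area) · cos φ.
True area of drainage basin: 52700 × cos(72.2°) = 52700 × 0.3057 = 16110 km².
True area of desert tract: 260000 × cos(33.9°) = 260000 × 0.8300 = 215800 km².
Ratio = 16110 / 215800 ≈ 0.0747.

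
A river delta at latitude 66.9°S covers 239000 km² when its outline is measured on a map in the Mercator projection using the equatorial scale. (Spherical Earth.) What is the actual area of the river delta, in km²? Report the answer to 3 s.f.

For Mercator, h = k = sec φ (a conformal cylindrical projection has a single point scale, 1/cos φ).
Areal scale = k² = sec²φ = 1/cos²(66.9°) = 1/0.3923² = 6.497.
True area = apparent / (areal scale) = 239000 / 6.497 ≈ 36800 km².

36800 km²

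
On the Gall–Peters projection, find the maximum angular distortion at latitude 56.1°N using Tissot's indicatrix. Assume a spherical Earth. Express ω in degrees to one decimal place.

The Gall–Peters projection is cylindrical equal-area with φ₀ = 45°. A cylindrical equal-area projection with standard parallel φ₀ has meridian scale h = cos φ / cos φ₀ and parallel scale k = cos φ₀ / cos φ (so areas are preserved, h·k = 1).
At 56.1°: h = 0.7888, k = 1.268; principal scales a = 1.268, b = 0.7888.
sin(ω/2) = (a − b)/(a + b) = 0.4790/2.057 = 0.2329, so ω = 2 arcsin(0.2329) ≈ 26.9°.

26.9°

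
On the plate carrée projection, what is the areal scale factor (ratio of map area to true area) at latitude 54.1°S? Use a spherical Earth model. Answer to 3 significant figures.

1.71

Plate carrée maps x = Rλ, y = Rφ. The meridian scale is h = 1 and the parallel scale is k = 1/cos φ = sec φ.
Areal scale = h·k = 1 × sec φ; at 54.1°, h = 1.000, k = 1.705, so h·k = 1.705.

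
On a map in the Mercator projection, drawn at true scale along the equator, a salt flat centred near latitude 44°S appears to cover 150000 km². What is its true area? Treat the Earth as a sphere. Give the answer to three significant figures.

The Mercator projection is conformal; its linear scale factor is the same in every direction and equals sec φ = 1/cos φ.
Areal scale = k² = sec²φ = 1/cos²(44°) = 1/0.7193² = 1.933.
True area = apparent / (areal scale) = 150000 / 1.933 ≈ 77600 km².

77600 km²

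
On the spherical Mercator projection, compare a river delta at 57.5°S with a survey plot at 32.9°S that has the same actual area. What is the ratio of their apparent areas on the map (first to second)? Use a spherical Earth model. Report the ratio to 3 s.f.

2.44

Mercator is conformal with k = sec φ, so areal scale = k² = sec²φ.
At 57.5°: sec²(57.5°) = 1/0.5373² = 3.464.
At 32.9°: sec²(32.9°) = 1/0.8396² = 1.419.
Ratio = 3.464/1.419 = cos²(32.9°)/cos²(57.5°) ≈ 2.44.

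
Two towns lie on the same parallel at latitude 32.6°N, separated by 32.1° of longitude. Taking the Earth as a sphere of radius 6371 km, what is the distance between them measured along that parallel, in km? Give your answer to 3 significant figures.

3010 km

Arc length along a parallel = R cos φ · Δλ (with Δλ in radians).
= 6371 × cos 32.6° × (32.1° × π/180) = 6371 × 0.8425 × 0.5603 ≈ 3010 km.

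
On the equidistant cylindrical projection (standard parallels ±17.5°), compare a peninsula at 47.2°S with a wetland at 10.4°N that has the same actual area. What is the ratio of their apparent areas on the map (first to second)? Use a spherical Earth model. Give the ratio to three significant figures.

1.45

The equidistant cylindrical projection with φ₀ = 17.5° has h = 1 (meridians true) and k = cos φ₀ / cos φ along parallels.
Areal scale at 47.2°: h·k = 1.000 × 1.404 = 1.404.
Areal scale at 10.4°: h·k = 1.000 × 0.9696 = 0.9696.
Ratio = 1.404/0.9696 ≈ 1.45.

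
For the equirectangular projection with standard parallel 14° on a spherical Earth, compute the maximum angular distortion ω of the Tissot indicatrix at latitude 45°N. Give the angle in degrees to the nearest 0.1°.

The equidistant cylindrical projection with φ₀ = 14° has h = 1 (meridians true) and k = cos φ₀ / cos φ along parallels.
At 45°: h = 1.000, k = 1.372; principal scales a = 1.372, b = 1.000.
sin(ω/2) = (a − b)/(a + b) = 0.3722/2.372 = 0.1569, so ω = 2 arcsin(0.1569) ≈ 18.1°.

18.1°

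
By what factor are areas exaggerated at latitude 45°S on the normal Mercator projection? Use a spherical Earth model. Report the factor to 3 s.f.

2.00

The Mercator projection is conformal; its linear scale factor is the same in every direction and equals sec φ = 1/cos φ.
Areal scale = k² = sec²φ = 1/cos²(45°) = 1/0.7071² = 2.000.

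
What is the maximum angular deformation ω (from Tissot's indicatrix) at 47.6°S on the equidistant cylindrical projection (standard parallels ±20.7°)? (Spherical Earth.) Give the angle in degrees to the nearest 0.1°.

With standard parallel φ₀ = 20.7°, the equirectangular projection gives x = Rλ cos φ₀, y = Rφ, so h = 1 and k = cos 20.7° / cos φ.
At 47.6°: h = 1.000, k = 1.387; principal scales a = 1.387, b = 1.000.
sin(ω/2) = (a − b)/(a + b) = 0.3873/2.387 = 0.1622, so ω = 2 arcsin(0.1622) ≈ 18.7°.

18.7°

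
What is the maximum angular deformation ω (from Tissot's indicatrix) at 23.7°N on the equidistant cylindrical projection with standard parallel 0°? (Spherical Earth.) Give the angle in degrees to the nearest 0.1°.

5.0°

Plate carrée maps x = Rλ, y = Rφ. The meridian scale is h = 1 and the parallel scale is k = 1/cos φ = sec φ.
At 23.7°: h = 1.000, k = 1.092; principal scales a = 1.092, b = 1.000.
sin(ω/2) = (a − b)/(a + b) = 0.09211/2.092 = 0.04403, so ω = 2 arcsin(0.04403) ≈ 5.0°.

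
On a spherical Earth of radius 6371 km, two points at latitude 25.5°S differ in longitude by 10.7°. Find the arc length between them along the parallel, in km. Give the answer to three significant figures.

1070 km

Arc length along a parallel = R cos φ · Δλ (with Δλ in radians).
= 6371 × cos 25.5° × (10.7° × π/180) = 6371 × 0.9026 × 0.1868 ≈ 1070 km.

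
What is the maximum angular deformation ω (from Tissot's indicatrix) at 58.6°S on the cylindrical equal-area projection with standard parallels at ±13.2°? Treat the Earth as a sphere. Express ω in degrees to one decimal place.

67.4°

Cylindrical equal-area (φ₀ = 13.2°): h = cos φ / cos 13.2° along meridians, k = cos 13.2° / cos φ along parallels; h·k = 1.
At 58.6°: h = 0.5351, k = 1.869; principal scales a = 1.869, b = 0.5351.
sin(ω/2) = (a − b)/(a + b) = 1.333/2.404 = 0.5547, so ω = 2 arcsin(0.5547) ≈ 67.4°.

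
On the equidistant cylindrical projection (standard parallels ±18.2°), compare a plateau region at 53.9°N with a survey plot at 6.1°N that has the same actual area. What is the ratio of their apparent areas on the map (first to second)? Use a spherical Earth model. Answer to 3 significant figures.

1.69

With standard parallel φ₀ = 18.2°, the equirectangular projection gives x = Rλ cos φ₀, y = Rφ, so h = 1 and k = cos 18.2° / cos φ.
Areal scale at 53.9°: h·k = 1.000 × 1.612 = 1.612.
Areal scale at 6.1°: h·k = 1.000 × 0.9554 = 0.9554.
Ratio = 1.612/0.9554 ≈ 1.69.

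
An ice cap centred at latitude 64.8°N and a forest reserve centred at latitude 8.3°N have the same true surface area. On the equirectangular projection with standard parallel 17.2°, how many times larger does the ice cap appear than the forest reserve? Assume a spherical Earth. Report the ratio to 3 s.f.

2.32

With standard parallel φ₀ = 17.2°, the equirectangular projection gives x = Rλ cos φ₀, y = Rφ, so h = 1 and k = cos 17.2° / cos φ.
Areal scale at 64.8°: h·k = 1.000 × 2.244 = 2.244.
Areal scale at 8.3°: h·k = 1.000 × 0.9654 = 0.9654.
Ratio = 2.244/0.9654 ≈ 2.32.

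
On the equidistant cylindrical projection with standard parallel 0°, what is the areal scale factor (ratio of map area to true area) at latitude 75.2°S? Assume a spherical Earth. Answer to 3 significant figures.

In the plate carrée (x = Rλ, y = Rφ), meridians are true-scale (h = 1) and parallels are stretched by k = sec φ.
Areal scale = h·k = 1 × sec φ; at 75.2°, h = 1.000, k = 3.915, so h·k = 3.915.

3.91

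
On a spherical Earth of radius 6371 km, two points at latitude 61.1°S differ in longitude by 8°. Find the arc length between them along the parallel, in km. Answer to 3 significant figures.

Arc length along a parallel = R cos φ · Δλ (with Δλ in radians).
= 6371 × cos 61.1° × (8° × π/180) = 6371 × 0.4833 × 0.1396 ≈ 430 km.

430 km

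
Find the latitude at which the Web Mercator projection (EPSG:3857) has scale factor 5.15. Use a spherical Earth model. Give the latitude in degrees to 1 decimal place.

Mercator scale is k = sec φ = 1/cos φ.
1/cos φ = 5.15  ⇒  cos φ = 0.1942  ⇒  φ = arccos(0.1942) ≈ 78.8°.

78.8°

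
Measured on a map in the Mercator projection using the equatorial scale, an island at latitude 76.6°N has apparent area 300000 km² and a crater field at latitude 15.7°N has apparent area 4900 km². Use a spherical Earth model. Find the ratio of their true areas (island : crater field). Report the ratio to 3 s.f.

3.55

Mercator's areal exaggeration is sec²φ; hence true area = (apparent area) · cos²φ.
True area of island: 300000 × cos²(76.6°) = 300000 × 0.05371 = 16110 km².
True area of crater field: 4900 × cos²(15.7°) = 4900 × 0.9268 = 4541 km².
Ratio = 16110 / 4541 ≈ 3.55.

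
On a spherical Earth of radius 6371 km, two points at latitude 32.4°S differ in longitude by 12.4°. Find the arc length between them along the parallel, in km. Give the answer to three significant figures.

1160 km

Arc length along a parallel = R cos φ · Δλ (with Δλ in radians).
= 6371 × cos 32.4° × (12.4° × π/180) = 6371 × 0.8443 × 0.2164 ≈ 1160 km.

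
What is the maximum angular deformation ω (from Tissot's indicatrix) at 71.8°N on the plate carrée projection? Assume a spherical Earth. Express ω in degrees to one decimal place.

In the plate carrée (x = Rλ, y = Rφ), meridians are true-scale (h = 1) and parallels are stretched by k = sec φ.
At 71.8°: h = 1.000, k = 3.202; principal scales a = 3.202, b = 1.000.
sin(ω/2) = (a − b)/(a + b) = 2.202/4.202 = 0.5240, so ω = 2 arcsin(0.5240) ≈ 63.2°.

63.2°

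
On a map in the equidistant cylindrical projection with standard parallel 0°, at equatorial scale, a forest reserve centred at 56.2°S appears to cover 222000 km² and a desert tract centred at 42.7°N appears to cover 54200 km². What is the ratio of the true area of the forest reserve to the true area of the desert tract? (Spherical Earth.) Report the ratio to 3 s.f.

3.10

Plate carrée has h = 1 and k = sec φ, giving areal scale sec φ; true area = (apparent area) · cos φ.
True area of forest reserve: 222000 × cos(56.2°) = 222000 × 0.5563 = 123500 km².
True area of desert tract: 54200 × cos(42.7°) = 54200 × 0.7349 = 39830 km².
Ratio = 123500 / 39830 ≈ 3.10.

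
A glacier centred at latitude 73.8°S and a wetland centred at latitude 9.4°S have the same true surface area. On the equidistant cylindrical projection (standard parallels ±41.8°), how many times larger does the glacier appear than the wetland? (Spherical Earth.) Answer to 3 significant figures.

With standard parallel φ₀ = 41.8°, the equirectangular projection gives x = Rλ cos φ₀, y = Rφ, so h = 1 and k = cos 41.8° / cos φ.
Areal scale at 73.8°: h·k = 1.000 × 2.672 = 2.672.
Areal scale at 9.4°: h·k = 1.000 × 0.7556 = 0.7556.
Ratio = 2.672/0.7556 ≈ 3.54.

3.54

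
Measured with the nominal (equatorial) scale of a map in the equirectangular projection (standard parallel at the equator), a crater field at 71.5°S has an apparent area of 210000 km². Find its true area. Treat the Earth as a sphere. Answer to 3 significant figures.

Plate carrée maps x = Rλ, y = Rφ. The meridian scale is h = 1 and the parallel scale is k = 1/cos φ = sec φ.
Areal scale = h·k = 1 × sec φ; at 71.5°, h = 1.000, k = 3.152, so h·k = 3.152.
True area = apparent / (areal scale) = 210000 / 3.152 ≈ 66600 km².

66600 km²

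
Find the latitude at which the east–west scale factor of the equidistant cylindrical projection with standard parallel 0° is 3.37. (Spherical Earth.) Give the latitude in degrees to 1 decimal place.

72.7°

Plate carrée: h = 1, k = sec φ along parallels.
sec φ = 3.37  ⇒  cos φ = 0.2967  ⇒  φ ≈ 72.7°.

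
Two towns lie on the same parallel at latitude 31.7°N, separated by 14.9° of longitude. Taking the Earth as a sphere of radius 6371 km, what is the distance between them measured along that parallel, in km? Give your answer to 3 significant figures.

1410 km

Arc length along a parallel = R cos φ · Δλ (with Δλ in radians).
= 6371 × cos 31.7° × (14.9° × π/180) = 6371 × 0.8508 × 0.2601 ≈ 1410 km.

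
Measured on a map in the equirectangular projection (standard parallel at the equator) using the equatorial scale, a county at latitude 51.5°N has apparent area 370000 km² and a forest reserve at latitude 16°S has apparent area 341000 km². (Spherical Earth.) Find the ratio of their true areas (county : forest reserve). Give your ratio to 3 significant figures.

0.703

Plate carrée has h = 1 and k = sec φ, giving areal scale sec φ; true area = (apparent area) · cos φ.
True area of county: 370000 × cos(51.5°) = 370000 × 0.6225 = 230300 km².
True area of forest reserve: 341000 × cos(16°) = 341000 × 0.9613 = 327800 km².
Ratio = 230300 / 327800 ≈ 0.703.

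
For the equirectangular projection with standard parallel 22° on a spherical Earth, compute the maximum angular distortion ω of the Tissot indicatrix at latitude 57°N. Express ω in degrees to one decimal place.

The equidistant cylindrical projection with φ₀ = 22° has h = 1 (meridians true) and k = cos φ₀ / cos φ along parallels.
At 57°: h = 1.000, k = 1.702; principal scales a = 1.702, b = 1.000.
sin(ω/2) = (a − b)/(a + b) = 0.7024/2.702 = 0.2599, so ω = 2 arcsin(0.2599) ≈ 30.1°.

30.1°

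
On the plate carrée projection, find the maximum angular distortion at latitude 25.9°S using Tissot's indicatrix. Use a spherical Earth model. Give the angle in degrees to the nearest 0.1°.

6.1°

For the equirectangular projection with φ₀ = 0 (plate carrée), h = 1 along meridians and k = sec φ along parallels.
At 25.9°: h = 1.000, k = 1.112; principal scales a = 1.112, b = 1.000.
sin(ω/2) = (a − b)/(a + b) = 0.1117/2.112 = 0.05288, so ω = 2 arcsin(0.05288) ≈ 6.1°.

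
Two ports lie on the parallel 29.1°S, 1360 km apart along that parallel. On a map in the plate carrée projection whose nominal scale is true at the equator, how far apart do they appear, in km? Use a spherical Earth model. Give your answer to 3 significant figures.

For the equirectangular projection with φ₀ = 0 (plate carrée), h = 1 along meridians and k = sec φ along parallels.
Along the parallel, k = sec 29.1° = 1/0.8738 = 1.144.
Map distance = 1360 × 1.144 ≈ 1560 km.

1560 km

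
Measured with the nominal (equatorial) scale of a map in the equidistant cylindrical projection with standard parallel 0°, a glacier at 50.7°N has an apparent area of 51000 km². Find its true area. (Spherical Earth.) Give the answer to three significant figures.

Plate carrée maps x = Rλ, y = Rφ. The meridian scale is h = 1 and the parallel scale is k = 1/cos φ = sec φ.
Areal scale = h·k = 1 × sec φ; at 50.7°, h = 1.000, k = 1.579, so h·k = 1.579.
True area = apparent / (areal scale) = 51000 / 1.579 ≈ 32300 km².

32300 km²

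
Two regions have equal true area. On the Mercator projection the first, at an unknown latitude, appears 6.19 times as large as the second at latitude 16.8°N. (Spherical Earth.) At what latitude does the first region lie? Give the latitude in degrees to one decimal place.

67.4°

On Mercator, (apparent₁)/(apparent₂) = sec²φ₁ / sec²φ₂ when true areas are equal.
cos²φ₂ / cos²φ₁ = 6.19  ⇒  cos φ₁ = cos 16.8° / √6.19 = 0.9573/2.488 = 0.3848.
φ₁ = arccos(0.3848) ≈ 67.4°.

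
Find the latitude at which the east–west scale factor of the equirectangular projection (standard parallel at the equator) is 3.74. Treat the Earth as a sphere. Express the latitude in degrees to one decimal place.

74.5°

Plate carrée: h = 1, k = sec φ along parallels.
sec φ = 3.74  ⇒  cos φ = 0.2674  ⇒  φ ≈ 74.5°.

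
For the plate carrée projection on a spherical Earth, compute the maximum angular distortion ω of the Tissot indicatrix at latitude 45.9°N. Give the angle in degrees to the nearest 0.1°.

20.7°

In the plate carrée (x = Rλ, y = Rφ), meridians are true-scale (h = 1) and parallels are stretched by k = sec φ.
At 45.9°: h = 1.000, k = 1.437; principal scales a = 1.437, b = 1.000.
sin(ω/2) = (a − b)/(a + b) = 0.4370/2.437 = 0.1793, so ω = 2 arcsin(0.1793) ≈ 20.7°.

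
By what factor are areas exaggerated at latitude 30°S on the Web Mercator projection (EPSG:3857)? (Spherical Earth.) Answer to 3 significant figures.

The Mercator projection is conformal; its linear scale factor is the same in every direction and equals sec φ = 1/cos φ.
Areal scale = k² = sec²φ = 1/cos²(30°) = 1/0.8660² = 1.333.

1.33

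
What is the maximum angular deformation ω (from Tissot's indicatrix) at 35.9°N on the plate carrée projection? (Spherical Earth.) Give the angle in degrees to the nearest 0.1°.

Plate carrée maps x = Rλ, y = Rφ. The meridian scale is h = 1 and the parallel scale is k = 1/cos φ = sec φ.
At 35.9°: h = 1.000, k = 1.235; principal scales a = 1.235, b = 1.000.
sin(ω/2) = (a − b)/(a + b) = 0.2345/2.235 = 0.1049, so ω = 2 arcsin(0.1049) ≈ 12.0°.

12.0°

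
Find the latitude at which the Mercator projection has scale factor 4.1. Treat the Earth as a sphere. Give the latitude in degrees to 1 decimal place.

Mercator scale is k = sec φ = 1/cos φ.
1/cos φ = 4.1  ⇒  cos φ = 0.2439  ⇒  φ = arccos(0.2439) ≈ 75.9°.

75.9°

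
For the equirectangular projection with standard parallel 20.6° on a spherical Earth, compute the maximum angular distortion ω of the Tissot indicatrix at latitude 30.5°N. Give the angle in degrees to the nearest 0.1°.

4.7°

In the equirectangular projection with standard parallel φ₀ = 20.6° (x = Rλ cos φ₀, y = Rφ), meridians are true-scale (h = 1) and the parallel scale is k = cos φ₀ / cos φ.
At 30.5°: h = 1.000, k = 1.086; principal scales a = 1.086, b = 1.000.
sin(ω/2) = (a − b)/(a + b) = 0.08638/2.086 = 0.04140, so ω = 2 arcsin(0.04140) ≈ 4.7°.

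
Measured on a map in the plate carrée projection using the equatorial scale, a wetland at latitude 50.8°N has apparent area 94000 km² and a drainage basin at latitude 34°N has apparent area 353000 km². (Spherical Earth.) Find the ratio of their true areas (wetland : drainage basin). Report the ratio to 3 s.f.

Plate carrée has h = 1 and k = sec φ, giving areal scale sec φ; true area = (apparent area) · cos φ.
True area of wetland: 94000 × cos(50.8°) = 94000 × 0.6320 = 59410 km².
True area of drainage basin: 353000 × cos(34°) = 353000 × 0.8290 = 292700 km².
Ratio = 59410 / 292700 ≈ 0.203.

0.203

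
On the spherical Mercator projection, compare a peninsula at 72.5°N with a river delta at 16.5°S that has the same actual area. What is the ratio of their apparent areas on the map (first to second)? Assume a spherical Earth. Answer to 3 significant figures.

10.2

Mercator areal scale is sec²φ.
At 72.5°: sec²(72.5°) = 1/0.3007² = 11.06.
At 16.5°: sec²(16.5°) = 1/0.9588² = 1.088.
Ratio = 11.06/1.088 = cos²(16.5°)/cos²(72.5°) ≈ 10.2.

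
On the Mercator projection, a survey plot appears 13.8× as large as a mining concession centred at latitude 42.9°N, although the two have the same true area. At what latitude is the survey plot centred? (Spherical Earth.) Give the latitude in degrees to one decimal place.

78.6°

For equal true areas on Mercator, apparent areas scale as sec²φ, so the ratio is cos²φ₂ / cos²φ₁.
cos²φ₂ / cos²φ₁ = 13.8  ⇒  cos φ₁ = cos 42.9° / √13.8 = 0.7325/3.715 = 0.1972.
φ₁ = arccos(0.1972) ≈ 78.6°.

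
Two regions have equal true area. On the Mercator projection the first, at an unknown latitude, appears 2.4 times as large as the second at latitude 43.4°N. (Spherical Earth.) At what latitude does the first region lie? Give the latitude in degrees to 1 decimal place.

62.0°

On Mercator, (apparent₁)/(apparent₂) = sec²φ₁ / sec²φ₂ when true areas are equal.
cos²φ₂ / cos²φ₁ = 2.4  ⇒  cos φ₁ = cos 43.4° / √2.4 = 0.7266/1.549 = 0.4690.
φ₁ = arccos(0.4690) ≈ 62.0°.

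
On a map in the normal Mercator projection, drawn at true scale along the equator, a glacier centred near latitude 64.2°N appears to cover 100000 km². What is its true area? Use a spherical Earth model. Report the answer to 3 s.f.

The Mercator projection is conformal; its linear scale factor is the same in every direction and equals sec φ = 1/cos φ.
Areal scale = k² = sec²φ = 1/cos²(64.2°) = 1/0.4352² = 5.279.
True area = apparent / (areal scale) = 100000 / 5.279 ≈ 18900 km².

18900 km²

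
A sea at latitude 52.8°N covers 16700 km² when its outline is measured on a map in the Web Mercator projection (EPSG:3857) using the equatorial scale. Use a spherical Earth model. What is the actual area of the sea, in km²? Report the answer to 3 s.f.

Mercator is conformal, so the point scale is isotropic: h = k = sec φ = 1/cos φ.
Areal scale = k² = sec²φ = 1/cos²(52.8°) = 1/0.6046² = 2.736.
True area = apparent / (areal scale) = 16700 / 2.736 ≈ 6100 km².

6100 km²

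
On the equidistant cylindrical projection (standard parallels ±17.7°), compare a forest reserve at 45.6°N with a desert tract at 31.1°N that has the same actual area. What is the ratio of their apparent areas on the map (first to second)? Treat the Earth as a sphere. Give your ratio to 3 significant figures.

1.22

The equidistant cylindrical projection with φ₀ = 17.7° has h = 1 (meridians true) and k = cos φ₀ / cos φ along parallels.
Areal scale at 45.6°: h·k = 1.000 × 1.362 = 1.362.
Areal scale at 31.1°: h·k = 1.000 × 1.113 = 1.113.
Ratio = 1.362/1.113 ≈ 1.22.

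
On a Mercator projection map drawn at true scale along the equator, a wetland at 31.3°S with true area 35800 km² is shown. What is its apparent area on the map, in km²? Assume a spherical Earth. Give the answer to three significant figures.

The Mercator projection is conformal; its linear scale factor is the same in every direction and equals sec φ = 1/cos φ.
Areal scale = k² = sec²φ = 1/cos²(31.3°) = 1/0.8545² = 1.370.
Apparent area = 35800 × 1.370 ≈ 49000 km².

49000 km²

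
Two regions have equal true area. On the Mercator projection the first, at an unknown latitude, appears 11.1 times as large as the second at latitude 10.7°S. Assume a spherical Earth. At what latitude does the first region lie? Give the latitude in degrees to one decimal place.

72.8°

For equal true areas on Mercator, apparent areas scale as sec²φ, so the ratio is cos²φ₂ / cos²φ₁.
cos²φ₂ / cos²φ₁ = 11.1  ⇒  cos φ₁ = cos 10.7° / √11.1 = 0.9826/3.332 = 0.2949.
φ₁ = arccos(0.2949) ≈ 72.8°.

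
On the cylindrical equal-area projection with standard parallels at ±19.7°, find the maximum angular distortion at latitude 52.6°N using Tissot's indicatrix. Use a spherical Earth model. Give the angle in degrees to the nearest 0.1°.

A cylindrical equal-area projection with standard parallel φ₀ has meridian scale h = cos φ / cos φ₀ and parallel scale k = cos φ₀ / cos φ (so areas are preserved, h·k = 1).
At 52.6°: h = 0.6451, k = 1.550; principal scales a = 1.550, b = 0.6451.
sin(ω/2) = (a − b)/(a + b) = 0.9049/2.195 = 0.4122, so ω = 2 arcsin(0.4122) ≈ 48.7°.

48.7°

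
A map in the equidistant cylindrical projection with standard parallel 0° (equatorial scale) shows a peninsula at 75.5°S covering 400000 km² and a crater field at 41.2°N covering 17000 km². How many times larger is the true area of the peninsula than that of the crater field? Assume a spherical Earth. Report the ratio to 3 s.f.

7.83

On the plate carrée, areal scale = h·k = 1 × sec φ, so true area = apparent × cos φ.
True area of peninsula: 400000 × cos(75.5°) = 400000 × 0.2504 = 100200 km².
True area of crater field: 17000 × cos(41.2°) = 17000 × 0.7524 = 12790 km².
Ratio = 100200 / 12790 ≈ 7.83.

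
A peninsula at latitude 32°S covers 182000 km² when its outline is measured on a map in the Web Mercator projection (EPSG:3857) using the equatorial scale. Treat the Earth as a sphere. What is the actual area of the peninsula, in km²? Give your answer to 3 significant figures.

131000 km²

For Mercator, h = k = sec φ (a conformal cylindrical projection has a single point scale, 1/cos φ).
Areal scale = k² = sec²φ = 1/cos²(32°) = 1/0.8480² = 1.390.
True area = apparent / (areal scale) = 182000 / 1.390 ≈ 131000 km².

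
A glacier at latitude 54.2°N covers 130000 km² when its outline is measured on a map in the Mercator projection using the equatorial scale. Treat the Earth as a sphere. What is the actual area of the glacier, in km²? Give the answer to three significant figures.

44500 km²

Mercator is conformal, so the point scale is isotropic: h = k = sec φ = 1/cos φ.
Areal scale = k² = sec²φ = 1/cos²(54.2°) = 1/0.5850² = 2.922.
True area = apparent / (areal scale) = 130000 / 2.922 ≈ 44500 km².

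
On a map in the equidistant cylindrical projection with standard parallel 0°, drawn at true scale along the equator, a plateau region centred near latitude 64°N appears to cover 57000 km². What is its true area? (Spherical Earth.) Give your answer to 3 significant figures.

25000 km²

Plate carrée maps x = Rλ, y = Rφ. The meridian scale is h = 1 and the parallel scale is k = 1/cos φ = sec φ.
Areal scale = h·k = 1 × sec φ; at 64°, h = 1.000, k = 2.281, so h·k = 2.281.
True area = apparent / (areal scale) = 57000 / 2.281 ≈ 25000 km².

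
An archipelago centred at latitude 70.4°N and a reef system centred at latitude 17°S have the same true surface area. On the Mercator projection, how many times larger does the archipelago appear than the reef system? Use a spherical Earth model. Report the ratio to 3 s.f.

8.13

Mercator areal scale is sec²φ.
At 70.4°: sec²(70.4°) = 1/0.3355² = 8.887.
At 17°: sec²(17°) = 1/0.9563² = 1.093.
Ratio = 8.887/1.093 = cos²(17°)/cos²(70.4°) ≈ 8.13.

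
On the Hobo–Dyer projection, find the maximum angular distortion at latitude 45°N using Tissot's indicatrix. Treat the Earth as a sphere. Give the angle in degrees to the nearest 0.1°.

The Hobo–Dyer projection is cylindrical equal-area with φ₀ = 37.5°. Cylindrical equal-area (φ₀ = 37.5°): h = cos φ / cos 37.5° along meridians, k = cos 37.5° / cos φ along parallels; h·k = 1.
At 45°: h = 0.8913, k = 1.122; principal scales a = 1.122, b = 0.8913.
sin(ω/2) = (a − b)/(a + b) = 0.2307/2.013 = 0.1146, so ω = 2 arcsin(0.1146) ≈ 13.2°.

13.2°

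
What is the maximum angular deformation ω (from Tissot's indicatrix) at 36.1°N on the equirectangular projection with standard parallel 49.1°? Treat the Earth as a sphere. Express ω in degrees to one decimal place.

The equidistant cylindrical projection with φ₀ = 49.1° has h = 1 (meridians true) and k = cos φ₀ / cos φ along parallels.
At 36.1°: h = 1.000, k = 0.8103; principal scales a = 1.000, b = 0.8103.
sin(ω/2) = (a − b)/(a + b) = 0.1897/1.810 = 0.1048, so ω = 2 arcsin(0.1048) ≈ 12.0°.

12.0°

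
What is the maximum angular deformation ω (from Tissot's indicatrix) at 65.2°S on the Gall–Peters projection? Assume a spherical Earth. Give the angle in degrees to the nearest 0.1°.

Gall–Peters is a cylindrical equal-area projection with standard parallels at ±45°. For cylindrical equal-area with standard parallel φ₀, h = cos φ / cos φ₀ and k = cos φ₀ / cos φ, so h·k = 1.
At 65.2°: h = 0.5932, k = 1.686; principal scales a = 1.686, b = 0.5932.
sin(ω/2) = (a − b)/(a + b) = 1.093/2.279 = 0.4794, so ω = 2 arcsin(0.4794) ≈ 57.3°.

57.3°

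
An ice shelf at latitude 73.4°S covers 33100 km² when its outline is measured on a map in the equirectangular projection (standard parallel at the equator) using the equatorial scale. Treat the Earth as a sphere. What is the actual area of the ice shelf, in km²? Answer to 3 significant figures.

9460 km²

In the plate carrée (x = Rλ, y = Rφ), meridians are true-scale (h = 1) and parallels are stretched by k = sec φ.
Areal scale = h·k = 1 × sec φ; at 73.4°, h = 1.000, k = 3.500, so h·k = 3.500.
True area = apparent / (areal scale) = 33100 / 3.500 ≈ 9460 km².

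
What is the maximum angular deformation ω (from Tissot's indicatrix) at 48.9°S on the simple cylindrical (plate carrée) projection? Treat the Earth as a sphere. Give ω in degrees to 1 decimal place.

23.9°

For the equirectangular projection with φ₀ = 0 (plate carrée), h = 1 along meridians and k = sec φ along parallels.
At 48.9°: h = 1.000, k = 1.521; principal scales a = 1.521, b = 1.000.
sin(ω/2) = (a − b)/(a + b) = 0.5212/2.521 = 0.2067, so ω = 2 arcsin(0.2067) ≈ 23.9°.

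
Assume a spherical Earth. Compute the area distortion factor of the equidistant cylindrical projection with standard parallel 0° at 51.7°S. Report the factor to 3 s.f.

In the plate carrée (x = Rλ, y = Rφ), meridians are true-scale (h = 1) and parallels are stretched by k = sec φ.
Areal scale = h·k = 1 × sec φ; at 51.7°, h = 1.000, k = 1.613, so h·k = 1.613.

1.61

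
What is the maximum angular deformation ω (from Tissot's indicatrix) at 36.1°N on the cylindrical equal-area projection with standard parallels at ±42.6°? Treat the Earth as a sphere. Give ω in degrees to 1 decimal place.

10.7°

For cylindrical equal-area with standard parallel φ₀, h = cos φ / cos φ₀ and k = cos φ₀ / cos φ, so h·k = 1.
At 36.1°: h = 1.098, k = 0.9110; principal scales a = 1.098, b = 0.9110.
sin(ω/2) = (a − b)/(a + b) = 0.1866/2.009 = 0.09292, so ω = 2 arcsin(0.09292) ≈ 10.7°.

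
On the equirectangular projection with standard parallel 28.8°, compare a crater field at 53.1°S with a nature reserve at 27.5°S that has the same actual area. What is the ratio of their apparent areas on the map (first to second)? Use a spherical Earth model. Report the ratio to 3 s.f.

1.48

With standard parallel φ₀ = 28.8°, the equirectangular projection gives x = Rλ cos φ₀, y = Rφ, so h = 1 and k = cos 28.8° / cos φ.
Areal scale at 53.1°: h·k = 1.000 × 1.459 = 1.459.
Areal scale at 27.5°: h·k = 1.000 × 0.9879 = 0.9879.
Ratio = 1.459/0.9879 ≈ 1.48.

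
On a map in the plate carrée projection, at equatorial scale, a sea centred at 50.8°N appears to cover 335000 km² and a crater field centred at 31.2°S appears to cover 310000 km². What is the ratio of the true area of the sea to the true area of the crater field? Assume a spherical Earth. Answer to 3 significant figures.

0.798

On the plate carrée, areal scale = h·k = 1 × sec φ, so true area = apparent × cos φ.
True area of sea: 335000 × cos(50.8°) = 335000 × 0.6320 = 211700 km².
True area of crater field: 310000 × cos(31.2°) = 310000 × 0.8554 = 265200 km².
Ratio = 211700 / 265200 ≈ 0.798.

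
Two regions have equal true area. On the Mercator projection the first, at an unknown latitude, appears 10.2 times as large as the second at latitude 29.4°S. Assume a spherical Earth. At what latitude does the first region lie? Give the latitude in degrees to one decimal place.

Mercator areal scale is sec²φ, so apparent-area ratio = sec²φ₁ / sec²φ₂ = cos²φ₂ / cos²φ₁.
cos²φ₂ / cos²φ₁ = 10.2  ⇒  cos φ₁ = cos 29.4° / √10.2 = 0.8712/3.194 = 0.2728.
φ₁ = arccos(0.2728) ≈ 74.2°.

74.2°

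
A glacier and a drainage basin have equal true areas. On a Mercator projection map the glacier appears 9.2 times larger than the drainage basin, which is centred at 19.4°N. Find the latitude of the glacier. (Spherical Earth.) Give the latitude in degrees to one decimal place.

On Mercator, (apparent₁)/(apparent₂) = sec²φ₁ / sec²φ₂ when true areas are equal.
cos²φ₂ / cos²φ₁ = 9.2  ⇒  cos φ₁ = cos 19.4° / √9.2 = 0.9432/3.033 = 0.3110.
φ₁ = arccos(0.3110) ≈ 71.9°.

71.9°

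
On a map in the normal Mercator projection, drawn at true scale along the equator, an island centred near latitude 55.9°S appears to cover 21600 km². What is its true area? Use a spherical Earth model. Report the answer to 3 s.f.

For Mercator, h = k = sec φ (a conformal cylindrical projection has a single point scale, 1/cos φ).
Areal scale = k² = sec²φ = 1/cos²(55.9°) = 1/0.5606² = 3.182.
True area = apparent / (areal scale) = 21600 / 3.182 ≈ 6790 km².

6790 km²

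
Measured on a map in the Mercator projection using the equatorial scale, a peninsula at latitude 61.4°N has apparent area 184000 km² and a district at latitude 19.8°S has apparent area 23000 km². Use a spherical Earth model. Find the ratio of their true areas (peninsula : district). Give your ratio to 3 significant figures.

2.07

Since Mercator area scale is 1/cos²φ, the true area equals the apparent area multiplied by cos²φ.
True area of peninsula: 184000 × cos²(61.4°) = 184000 × 0.2291 = 42160 km².
True area of district: 23000 × cos²(19.8°) = 23000 × 0.8853 = 20360 km².
Ratio = 42160 / 20360 ≈ 2.07.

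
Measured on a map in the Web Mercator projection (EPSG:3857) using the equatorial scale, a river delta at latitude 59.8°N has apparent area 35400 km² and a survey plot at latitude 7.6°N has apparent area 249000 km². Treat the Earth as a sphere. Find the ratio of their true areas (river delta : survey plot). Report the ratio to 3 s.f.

0.0366

On Mercator the areal scale is sec²φ, so true area = apparent × cos²φ.
True area of river delta: 35400 × cos²(59.8°) = 35400 × 0.2530 = 8957 km².
True area of survey plot: 249000 × cos²(7.6°) = 249000 × 0.9825 = 244600 km².
Ratio = 8957 / 244600 ≈ 0.0366.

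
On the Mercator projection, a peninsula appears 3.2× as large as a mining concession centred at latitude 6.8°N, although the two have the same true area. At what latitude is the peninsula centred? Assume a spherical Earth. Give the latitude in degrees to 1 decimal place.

56.3°

Mercator areal scale is sec²φ, so apparent-area ratio = sec²φ₁ / sec²φ₂ = cos²φ₂ / cos²φ₁.
cos²φ₂ / cos²φ₁ = 3.2  ⇒  cos φ₁ = cos 6.8° / √3.2 = 0.9930/1.789 = 0.5551.
φ₁ = arccos(0.5551) ≈ 56.3°.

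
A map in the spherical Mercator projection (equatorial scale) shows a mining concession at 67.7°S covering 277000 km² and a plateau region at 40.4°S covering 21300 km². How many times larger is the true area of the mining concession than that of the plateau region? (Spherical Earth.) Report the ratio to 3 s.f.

3.23

On Mercator the areal scale is sec²φ, so true area = apparent × cos²φ.
True area of mining concession: 277000 × cos²(67.7°) = 277000 × 0.1440 = 39880 km².
True area of plateau region: 21300 × cos²(40.4°) = 21300 × 0.5799 = 12350 km².
Ratio = 39880 / 12350 ≈ 3.23.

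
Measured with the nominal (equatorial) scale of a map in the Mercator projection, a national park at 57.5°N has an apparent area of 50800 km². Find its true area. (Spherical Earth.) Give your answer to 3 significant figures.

14700 km²

The Mercator projection is conformal; its linear scale factor is the same in every direction and equals sec φ = 1/cos φ.
Areal scale = k² = sec²φ = 1/cos²(57.5°) = 1/0.5373² = 3.464.
True area = apparent / (areal scale) = 50800 / 3.464 ≈ 14700 km².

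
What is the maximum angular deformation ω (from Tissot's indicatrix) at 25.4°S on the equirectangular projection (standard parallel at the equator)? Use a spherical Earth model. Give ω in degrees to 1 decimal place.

5.8°

Plate carrée maps x = Rλ, y = Rφ. The meridian scale is h = 1 and the parallel scale is k = 1/cos φ = sec φ.
At 25.4°: h = 1.000, k = 1.107; principal scales a = 1.107, b = 1.000.
sin(ω/2) = (a − b)/(a + b) = 0.1070/2.107 = 0.05079, so ω = 2 arcsin(0.05079) ≈ 5.8°.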